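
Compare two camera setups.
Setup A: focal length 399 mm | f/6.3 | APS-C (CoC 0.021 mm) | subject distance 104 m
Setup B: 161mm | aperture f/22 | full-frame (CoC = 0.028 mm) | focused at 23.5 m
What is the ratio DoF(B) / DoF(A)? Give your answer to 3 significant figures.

Setup A: H = 399²/(6.3×0.021) + 399 ≈ 1203732.3 mm; DoF = Df − Dn = 113797 − 95756 ≈ 18041 mm.
Setup B: H = 161²/(22×0.028) + 161 ≈ 42240.5 mm; DoF = Df − Dn = 52766 − 15116 ≈ 37650 mm.
Ratio = 37650 / 18041 ≈ 2.09.

2.09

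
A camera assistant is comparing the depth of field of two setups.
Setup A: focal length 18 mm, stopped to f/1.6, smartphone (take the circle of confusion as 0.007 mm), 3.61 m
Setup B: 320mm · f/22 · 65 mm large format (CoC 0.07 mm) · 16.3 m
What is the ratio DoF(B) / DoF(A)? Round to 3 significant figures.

Setup A: H = 18²/(1.6×0.007) + 18 ≈ 28946.6 mm; DoF = Df − Dn = 4121.79 − 3211.26 ≈ 910.53 mm.
Setup B: H = 320²/(22×0.07) + 320 ≈ 66813.5 mm; DoF = Df − Dn = 21456.5 − 13141.7 ≈ 8314.8 mm.
Ratio = 8314.8 / 910.53 ≈ 9.13.

9.13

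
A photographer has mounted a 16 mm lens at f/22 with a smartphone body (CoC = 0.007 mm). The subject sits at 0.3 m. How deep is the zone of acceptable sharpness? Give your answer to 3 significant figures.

106 mm

Hyperfocal distance H = f²/(N·c) + f = 16²/(22 × 0.007) + 16 = 256/0.154 + 16 ≈ 1678.3 mm ≈ 1.678 m.
Near limit Dn = s·(H − f)/(H + s − 2f) = 300 × (1678.3 − 16) / (1678.3 + 300 − 2 × 16) = 300 × 1662.3 / 1946.3 ≈ 256.23 mm.
Far limit Df = s·(H − f)/(H − s) = 300 × (1678.3 − 16) / (1678.3 − 300) = 300 × 1662.3 / 1378.3 ≈ 361.81 mm.
Depth of field = Df − Dn = 361.81 − 256.23 ≈ 105.58 mm.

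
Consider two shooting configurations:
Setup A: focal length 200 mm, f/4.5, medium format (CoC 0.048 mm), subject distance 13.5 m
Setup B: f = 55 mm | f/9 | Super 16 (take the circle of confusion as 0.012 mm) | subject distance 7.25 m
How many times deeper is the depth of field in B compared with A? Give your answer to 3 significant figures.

2.05

Setup A: H = 200²/(4.5×0.048) + 200 ≈ 185385.2 mm; DoF = Df − Dn = 14544.6 − 12595.4 ≈ 1949.2 mm.
Setup B: H = 55²/(9×0.012) + 55 ≈ 28064.3 mm; DoF = Df − Dn = 9756.2 − 5768.3 ≈ 3987.9 mm.
Ratio = 3987.9 / 1949.2 ≈ 2.05.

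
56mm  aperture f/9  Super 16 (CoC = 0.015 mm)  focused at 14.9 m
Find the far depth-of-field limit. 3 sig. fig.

41.3 m

Hyperfocal distance H = f²/(N·c) + f = 56²/(9 × 0.015) + 56 = 3136/0.135 + 56 ≈ 23285.6 mm ≈ 23.29 m.
Far limit Df = s·(H − f)/(H − s) = 14900 × (23285.6 − 56) / (23285.6 − 14900) = 14900 × 23229.6 / 8385.6 ≈ 41276 mm ≈ 41.3 m.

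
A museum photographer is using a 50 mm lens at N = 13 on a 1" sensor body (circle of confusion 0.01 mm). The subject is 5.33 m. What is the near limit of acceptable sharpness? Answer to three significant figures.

4.18 m

Hyperfocal distance H = f²/(N·c) + f = 50²/(13 × 0.01) + 50 = 2500/0.13 + 50 ≈ 19280.8 mm ≈ 19.28 m.
Near limit Dn = s·(H − f)/(H + s − 2f) = 5330 × (19280.8 − 50) / (19280.8 + 5330 − 2 × 50) = 5330 × 19230.8 / 24510.8 ≈ 4181.8 mm ≈ 4.18 m.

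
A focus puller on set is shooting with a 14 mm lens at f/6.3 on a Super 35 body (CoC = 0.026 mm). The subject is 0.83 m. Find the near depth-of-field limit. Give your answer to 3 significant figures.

493 mm

Hyperfocal distance H = f²/(N·c) + f = 14²/(6.3 × 0.026) + 14 = 196/0.1638 + 14 ≈ 1210.6 mm ≈ 1.211 m.
Near limit Dn = s·(H − f)/(H + s − 2f) = 830 × (1210.6 − 14) / (1210.6 + 830 − 2 × 14) = 830 × 1196.6 / 2012.6 ≈ 493.48 mm.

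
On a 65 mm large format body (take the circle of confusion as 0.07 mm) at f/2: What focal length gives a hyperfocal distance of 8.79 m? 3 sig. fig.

35.0 mm

From H = f²/(N·c) + f, with f ≪ H: f ≈ √(H·N·c) = √(8790 × 2 × 0.07) = √1230.6 ≈ 35.08 mm.
Exact: f² + N·c·f − N·c·H = 0 ⇒ f = (−N·c + √((N·c)² + 4·N·c·H))/2 = (−0.14 + √4922.4)/2 ≈ 35.010 mm ≈ 35.0 mm.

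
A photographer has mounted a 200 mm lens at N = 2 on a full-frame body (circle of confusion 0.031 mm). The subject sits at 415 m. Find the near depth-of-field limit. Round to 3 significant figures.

Hyperfocal distance H = f²/(N·c) + f = 200²/(2 × 0.031) + 200 = 40000/0.062 + 200 ≈ 645361.3 mm ≈ 645.4 m.
Near limit Dn = s·(H − f)/(H + s − 2f) = 415000 × (645361.3 − 200) / (645361.3 + 415000 − 2 × 200) = 415000 × 645161.3 / 1059961.3 ≈ 252596 mm ≈ 253 m.

253 m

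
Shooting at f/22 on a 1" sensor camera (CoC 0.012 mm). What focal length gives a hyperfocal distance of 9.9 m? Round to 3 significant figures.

From H = f²/(N·c) + f, with f ≪ H: f ≈ √(H·N·c) = √(9900 × 22 × 0.012) = √2613.6 ≈ 51.12 mm.
Exact: f² + N·c·f − N·c·H = 0 ⇒ f = (−N·c + √((N·c)² + 4·N·c·H))/2 = (−0.264 + √10454)/2 ≈ 50.992 mm ≈ 51.0 mm.

51.0 mm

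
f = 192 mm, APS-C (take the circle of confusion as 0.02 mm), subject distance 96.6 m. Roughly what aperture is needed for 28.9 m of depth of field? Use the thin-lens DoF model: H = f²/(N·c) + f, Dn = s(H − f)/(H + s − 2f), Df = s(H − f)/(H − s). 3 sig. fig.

f/2.80

Write h = H − f = f²/(N·c). The thin-lens limits are Dn = s·h/(h + (s−f)) and Df = s·h/(h − (s−f)), so DoF = Df − Dn = 2·s·(s−f)·h / (h² − (s−f)²).
That is a quadratic in h: DoF·h² − 2·s·(s−f)·h − DoF·(s−f)² = 0 ⇒ h = (s−f)·(s + √(s² + DoF²)) / DoF = 96408 × (96600 + √(96600² + 28900²)) / 28900 = 96408 × (96600 + 100830) / 28900 ≈ 658611 mm.
Then N = f²/(c·h) = 192² / (0.02 × 658611) = 36864 / 13172 ≈ 2.80.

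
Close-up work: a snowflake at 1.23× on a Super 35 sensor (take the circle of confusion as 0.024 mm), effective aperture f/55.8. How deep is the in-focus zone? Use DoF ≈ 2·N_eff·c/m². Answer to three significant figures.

At magnification m, DoF ≈ 2·N_eff·c/m² = 2 × 55.8 × 0.024 / 1.23² = 2.678 / 1.513 ≈ 1.77 mm.

1.77 mm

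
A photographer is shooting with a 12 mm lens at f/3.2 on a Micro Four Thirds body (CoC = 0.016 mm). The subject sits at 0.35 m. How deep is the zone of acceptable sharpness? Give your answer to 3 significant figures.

Hyperfocal distance H = f²/(N·c) + f = 12²/(3.2 × 0.016) + 12 = 144/0.0512 + 12 ≈ 2824.5 mm ≈ 2.825 m.
Near limit Dn = s·(H − f)/(H + s − 2f) = 350 × (2824.5 − 12) / (2824.5 + 350 − 2 × 12) = 350 × 2812.5 / 3150.5 ≈ 312.450 mm.
Far limit Df = s·(H − f)/(H − s) = 350 × (2824.5 − 12) / (2824.5 − 350) = 350 × 2812.5 / 2474.5 ≈ 397.808 mm.
Depth of field = Df − Dn = 397.808 − 312.450 ≈ 85.358 mm.

85.4 mm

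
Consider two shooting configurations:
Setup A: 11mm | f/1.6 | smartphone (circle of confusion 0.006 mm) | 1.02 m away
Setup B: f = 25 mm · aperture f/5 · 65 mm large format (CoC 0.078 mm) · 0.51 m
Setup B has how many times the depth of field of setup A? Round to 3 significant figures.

2.07

Setup A: H = 11²/(1.6×0.006) + 11 ≈ 12615.2 mm; DoF = Df − Dn = 1108.76 − 944.40 ≈ 164.36 mm.
Setup B: H = 25²/(5×0.078) + 25 ≈ 1627.6 mm; DoF = Df − Dn = 731.33 − 391.51 ≈ 339.82 mm.
Ratio = 339.82 / 164.36 ≈ 2.07.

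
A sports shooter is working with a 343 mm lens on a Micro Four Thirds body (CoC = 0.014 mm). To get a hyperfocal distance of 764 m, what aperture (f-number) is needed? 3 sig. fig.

f/11

Rearrange H = f²/(N·c) + f for N: N = f² / ((H − f)·c).
N = 343² / ((764000 − 343) × 0.014) = 117649 / 10691 ≈ 11.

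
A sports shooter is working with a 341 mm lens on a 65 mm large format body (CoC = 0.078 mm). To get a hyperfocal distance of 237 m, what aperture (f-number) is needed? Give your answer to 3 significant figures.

f/6.30

Rearrange H = f²/(N·c) + f for N: N = f² / ((H − f)·c).
N = 341² / ((237000 − 341) × 0.078) = 116281 / 18459 ≈ 6.30.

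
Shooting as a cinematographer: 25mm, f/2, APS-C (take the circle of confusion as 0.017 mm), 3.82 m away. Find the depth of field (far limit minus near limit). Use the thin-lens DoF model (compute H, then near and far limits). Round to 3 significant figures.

Hyperfocal distance H = f²/(N·c) + f = 25²/(2 × 0.017) + 25 = 625/0.034 + 25 ≈ 18407.4 mm ≈ 18.41 m.
Near limit Dn = s·(H − f)/(H + s − 2f) = 3820 × (18407.4 − 25) / (18407.4 + 3820 − 2 × 25) = 3820 × 18382.4 / 22177.4 ≈ 3166.3 mm.
Far limit Df = s·(H − f)/(H − s) = 3820 × (18407.4 − 25) / (18407.4 − 3820) = 3820 × 18382.4 / 14587.4 ≈ 4813.8 mm.
Depth of field = Df − Dn = 4813.8 − 3166.3 ≈ 1647.5 mm ≈ 1.65 m.

1.65 m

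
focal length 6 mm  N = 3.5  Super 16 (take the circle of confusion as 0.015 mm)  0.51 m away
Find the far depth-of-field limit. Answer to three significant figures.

Hyperfocal distance H = f²/(N·c) + f = 6²/(3.5 × 0.015) + 6 = 36/0.0525 + 6 ≈ 691.7 mm ≈ 0.692 m.
Far limit Df = s·(H − f)/(H − s) = 510 × (691.7 − 6) / (691.7 − 510) = 510 × 685.7 / 181.7 ≈ 1924.5 mm ≈ 1.92 m.

1.92 m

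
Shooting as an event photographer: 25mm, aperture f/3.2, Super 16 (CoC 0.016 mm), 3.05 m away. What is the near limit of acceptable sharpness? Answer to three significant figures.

2.44 m

Hyperfocal distance H = f²/(N·c) + f = 25²/(3.2 × 0.016) + 25 = 625/0.0512 + 25 ≈ 12232.0 mm ≈ 12.23 m.
Near limit Dn = s·(H − f)/(H + s − 2f) = 3050 × (12232.0 − 25) / (12232.0 + 3050 − 2 × 25) = 3050 × 12207.0 / 15232.0 ≈ 2444.3 mm ≈ 2.44 m.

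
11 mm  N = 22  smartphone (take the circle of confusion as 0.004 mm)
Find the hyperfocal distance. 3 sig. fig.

1.39 m

Hyperfocal distance H = f²/(N·c) + f = 11²/(22 × 0.004) + 11 = 121/0.088 + 11 ≈ 1386.0 mm ≈ 1.39 m.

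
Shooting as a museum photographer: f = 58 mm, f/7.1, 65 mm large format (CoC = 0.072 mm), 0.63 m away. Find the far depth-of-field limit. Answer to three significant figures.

Hyperfocal distance H = f²/(N·c) + f = 58²/(7.1 × 0.072) + 58 = 3364/0.5112 + 58 ≈ 6638.6 mm ≈ 6.639 m.
Far limit Df = s·(H − f)/(H − s) = 630 × (6638.6 − 58) / (6638.6 − 630) = 630 × 6580.6 / 6008.6 ≈ 689.97 mm ≈ 0.690 m.

0.690 m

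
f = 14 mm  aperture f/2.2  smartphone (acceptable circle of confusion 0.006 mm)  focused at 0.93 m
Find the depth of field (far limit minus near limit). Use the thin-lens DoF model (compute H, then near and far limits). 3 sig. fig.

115 mm

Hyperfocal distance H = f²/(N·c) + f = 14²/(2.2 × 0.006) + 14 = 196/0.0132 + 14 ≈ 14862.5 mm ≈ 14.86 m.
Near limit Dn = s·(H − f)/(H + s − 2f) = 930 × (14862.5 − 14) / (14862.5 + 930 − 2 × 14) = 930 × 14848.5 / 15764.5 ≈ 875.96 mm.
Far limit Df = s·(H − f)/(H − s) = 930 × (14862.5 − 14) / (14862.5 − 930) = 930 × 14848.5 / 13932.5 ≈ 991.14 mm.
Depth of field = Df − Dn = 991.14 − 875.96 ≈ 115.18 mm.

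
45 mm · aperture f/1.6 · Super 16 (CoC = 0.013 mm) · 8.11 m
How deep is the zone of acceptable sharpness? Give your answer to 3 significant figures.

Hyperfocal distance H = f²/(N·c) + f = 45²/(1.6 × 0.013) + 45 = 2025/0.0208 + 45 ≈ 97400.8 mm ≈ 97.40 m.
Near limit Dn = s·(H − f)/(H + s − 2f) = 8110 × (97400.8 − 45) / (97400.8 + 8110 − 2 × 45) = 8110 × 97355.8 / 105420.8 ≈ 7489.6 mm.
Far limit Df = s·(H − f)/(H − s) = 8110 × (97400.8 − 45) / (97400.8 − 8110) = 8110 × 97355.8 / 89290.8 ≈ 8842.5 mm.
Depth of field = Df − Dn = 8842.5 − 7489.6 ≈ 1352.9 mm ≈ 1.35 m.

1.35 m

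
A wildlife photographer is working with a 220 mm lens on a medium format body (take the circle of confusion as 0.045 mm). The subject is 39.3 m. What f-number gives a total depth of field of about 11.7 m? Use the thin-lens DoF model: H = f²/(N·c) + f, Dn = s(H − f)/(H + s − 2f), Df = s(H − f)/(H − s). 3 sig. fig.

Write h = H − f = f²/(N·c). The thin-lens limits are Dn = s·h/(h + (s−f)) and Df = s·h/(h − (s−f)), so DoF = Df − Dn = 2·s·(s−f)·h / (h² − (s−f)²).
That is a quadratic in h: DoF·h² − 2·s·(s−f)·h − DoF·(s−f)² = 0 ⇒ h = (s−f)·(s + √(s² + DoF²)) / DoF = 39080 × (39300 + √(39300² + 11700²)) / 11700 = 39080 × (39300 + 41004.6) / 11700 ≈ 268231 mm.
Then N = f²/(c·h) = 220² / (0.045 × 268231) = 48400 / 12070 ≈ 4.01.

f/4.01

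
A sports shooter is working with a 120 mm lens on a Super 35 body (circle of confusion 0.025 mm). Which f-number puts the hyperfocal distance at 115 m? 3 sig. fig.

f/5.01

Rearrange H = f²/(N·c) + f for N: N = f² / ((H − f)·c).
N = 120² / ((115000 − 120) × 0.025) = 14400 / 2872 ≈ 5.01.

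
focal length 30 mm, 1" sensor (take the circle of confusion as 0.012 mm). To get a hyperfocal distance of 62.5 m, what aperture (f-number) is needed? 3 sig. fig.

Rearrange H = f²/(N·c) + f for N: N = f² / ((H − f)·c).
N = 30² / ((62500 − 30) × 0.012) = 900 / 749.6 ≈ 1.20.

f/1.20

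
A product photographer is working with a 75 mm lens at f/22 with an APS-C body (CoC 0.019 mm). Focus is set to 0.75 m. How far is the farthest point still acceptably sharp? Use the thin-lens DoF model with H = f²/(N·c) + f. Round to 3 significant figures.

0.790 m

Hyperfocal distance H = f²/(N·c) + f = 75²/(22 × 0.019) + 75 = 5625/0.418 + 75 ≈ 13531.9 mm ≈ 13.53 m.
Far limit Df = s·(H − f)/(H − s) = 750 × (13531.9 − 75) / (13531.9 − 750) = 750 × 13456.9 / 12781.9 ≈ 789.61 mm ≈ 0.790 m.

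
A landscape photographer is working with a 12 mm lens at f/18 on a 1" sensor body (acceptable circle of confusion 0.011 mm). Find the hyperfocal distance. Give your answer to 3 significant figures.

Hyperfocal distance H = f²/(N·c) + f = 12²/(18 × 0.011) + 12 = 144/0.198 + 12 ≈ 739.3 mm ≈ 0.739 m.

0.739 m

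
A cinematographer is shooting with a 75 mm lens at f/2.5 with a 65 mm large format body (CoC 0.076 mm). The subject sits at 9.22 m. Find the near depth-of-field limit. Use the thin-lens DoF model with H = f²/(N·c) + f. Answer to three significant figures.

7.04 m

Hyperfocal distance H = f²/(N·c) + f = 75²/(2.5 × 0.076) + 75 = 5625/0.19 + 75 ≈ 29680.3 mm ≈ 29.68 m.
Near limit Dn = s·(H − f)/(H + s − 2f) = 9220 × (29680.3 − 75) / (29680.3 + 9220 − 2 × 75) = 9220 × 29605.3 / 38750.3 ≈ 7044.1 mm ≈ 7.04 m.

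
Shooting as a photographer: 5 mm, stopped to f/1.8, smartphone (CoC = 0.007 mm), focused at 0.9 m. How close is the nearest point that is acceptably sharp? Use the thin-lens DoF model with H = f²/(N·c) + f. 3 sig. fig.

Hyperfocal distance H = f²/(N·c) + f = 5²/(1.8 × 0.007) + 5 = 25/0.0126 + 5 ≈ 1989.1 mm ≈ 1.989 m.
Near limit Dn = s·(H − f)/(H + s − 2f) = 900 × (1989.1 − 5) / (1989.1 + 900 − 2 × 5) = 900 × 1984.1 / 2879.1 ≈ 620.23 mm ≈ 0.620 m.

0.620 m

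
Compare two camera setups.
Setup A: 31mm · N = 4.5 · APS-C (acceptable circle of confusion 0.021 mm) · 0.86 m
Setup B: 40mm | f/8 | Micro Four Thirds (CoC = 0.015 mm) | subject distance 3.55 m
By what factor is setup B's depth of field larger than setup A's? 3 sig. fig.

Setup A: H = 31²/(4.5×0.021) + 31 ≈ 10200.3 mm; DoF = Df − Dn = 936.33 − 795.18 ≈ 141.15 mm.
Setup B: H = 40²/(8×0.015) + 40 ≈ 13373.3 mm; DoF = Df − Dn = 4818.5 − 2810.2 ≈ 2008.3 mm.
Ratio = 2008.3 / 141.15 ≈ 14.2.

14.2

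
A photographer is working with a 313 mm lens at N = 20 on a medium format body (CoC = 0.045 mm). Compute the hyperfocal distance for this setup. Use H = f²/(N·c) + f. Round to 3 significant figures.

109 m

Hyperfocal distance H = f²/(N·c) + f = 313²/(20 × 0.045) + 313 = 97969/0.9 + 313 ≈ 109167.4 mm ≈ 109 m.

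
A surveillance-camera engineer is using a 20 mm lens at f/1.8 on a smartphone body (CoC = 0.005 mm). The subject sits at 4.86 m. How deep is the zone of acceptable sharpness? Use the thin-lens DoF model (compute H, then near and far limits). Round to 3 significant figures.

Hyperfocal distance H = f²/(N·c) + f = 20²/(1.8 × 0.005) + 20 = 400/0.009 + 20 ≈ 44464.4 mm ≈ 44.46 m.
Near limit Dn = s·(H − f)/(H + s − 2f) = 4860 × (44464.4 − 20) / (44464.4 + 4860 − 2 × 20) = 4860 × 44444.4 / 49284.4 ≈ 4382.7 mm.
Far limit Df = s·(H − f)/(H − s) = 4860 × (44464.4 − 20) / (44464.4 − 4860) = 4860 × 44444.4 / 39604.4 ≈ 5453.9 mm.
Depth of field = Df − Dn = 5453.9 − 4382.7 ≈ 1071.2 mm ≈ 1.07 m.

1.07 m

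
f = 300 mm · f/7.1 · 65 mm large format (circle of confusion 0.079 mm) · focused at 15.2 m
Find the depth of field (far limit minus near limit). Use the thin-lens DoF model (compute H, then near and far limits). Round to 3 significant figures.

2.85 m

Hyperfocal distance H = f²/(N·c) + f = 300²/(7.1 × 0.079) + 300 = 90000/0.5609 + 300 ≈ 160756.4 mm ≈ 160.8 m.
Near limit Dn = s·(H − f)/(H + s − 2f) = 15200 × (160756.4 − 300) / (160756.4 + 15200 − 2 × 300) = 15200 × 160456.4 / 175356.4 ≈ 13908.5 mm.
Far limit Df = s·(H − f)/(H − s) = 15200 × (160756.4 − 300) / (160756.4 − 15200) = 15200 × 160456.4 / 145556.4 ≈ 16756.0 mm.
Depth of field = Df − Dn = 16756.0 − 13908.5 ≈ 2847.5 mm ≈ 2.85 m.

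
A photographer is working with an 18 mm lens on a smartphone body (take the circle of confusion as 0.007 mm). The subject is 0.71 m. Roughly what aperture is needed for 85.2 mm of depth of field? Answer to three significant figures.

f/4

Write h = H − f = f²/(N·c). The thin-lens limits are Dn = s·h/(h + (s−f)) and Df = s·h/(h − (s−f)), so DoF = Df − Dn = 2·s·(s−f)·h / (h² − (s−f)²).
That is a quadratic in h: DoF·h² − 2·s·(s−f)·h − DoF·(s−f)² = 0 ⇒ h = (s−f)·(s + √(s² + DoF²)) / DoF = 692 × (710 + √(710² + 85.2²)) / 85.2 = 692 × (710 + 715.094) / 85.2 ≈ 11575 mm.
Then N = f²/(c·h) = 18² / (0.007 × 11575) = 324 / 81.023 ≈ 4.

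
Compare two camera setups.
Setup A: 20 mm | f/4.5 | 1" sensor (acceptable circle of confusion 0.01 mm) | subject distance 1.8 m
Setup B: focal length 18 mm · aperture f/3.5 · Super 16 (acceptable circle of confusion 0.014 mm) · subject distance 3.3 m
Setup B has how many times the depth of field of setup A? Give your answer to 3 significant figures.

5.79

Setup A: H = 20²/(4.5×0.01) + 20 ≈ 8908.9 mm; DoF = Df − Dn = 2250.70 − 1499.69 ≈ 751.01 mm.
Setup B: H = 18²/(3.5×0.014) + 18 ≈ 6630.2 mm; DoF = Df − Dn = 6552.2 − 2205.4 ≈ 4346.8 mm.
Ratio = 4346.8 / 751.01 ≈ 5.79.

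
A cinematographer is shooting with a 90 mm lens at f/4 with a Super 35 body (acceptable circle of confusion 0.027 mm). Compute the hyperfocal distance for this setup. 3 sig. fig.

75.1 m

Hyperfocal distance H = f²/(N·c) + f = 90²/(4 × 0.027) + 90 = 8100/0.108 + 90 ≈ 75090.0 mm ≈ 75.1 m.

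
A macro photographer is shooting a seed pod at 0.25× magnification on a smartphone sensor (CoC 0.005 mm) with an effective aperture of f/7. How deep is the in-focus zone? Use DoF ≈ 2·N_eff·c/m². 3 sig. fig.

At magnification m, DoF ≈ 2·N_eff·c/m² = 2 × 7 × 0.005 / 0.25² = 0.07 / 0.0625 ≈ 1.12 mm.

1.12 mm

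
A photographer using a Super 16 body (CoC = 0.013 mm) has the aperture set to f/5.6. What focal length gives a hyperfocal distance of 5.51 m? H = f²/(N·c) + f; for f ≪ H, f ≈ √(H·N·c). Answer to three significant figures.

20.0 mm

From H = f²/(N·c) + f, with f ≪ H: f ≈ √(H·N·c) = √(5510 × 5.6 × 0.013) = √401.13 ≈ 20.03 mm.
The +f correction barely moves this — solving exactly, f² + N·c·f − N·c·H = 0 ⇒ f = (−N·c + √((N·c)² + 4·N·c·H))/2 = (−0.0728 + √1604.5)/2 ≈ 19.992 mm, so f ≈ 20.0 mm.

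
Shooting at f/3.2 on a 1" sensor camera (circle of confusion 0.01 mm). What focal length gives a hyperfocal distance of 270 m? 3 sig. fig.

From H = f²/(N·c) + f, with f ≪ H: f ≈ √(H·N·c) = √(270000 × 3.2 × 0.01) = √8640.0 ≈ 92.95 mm.
Exact: f² + N·c·f − N·c·H = 0 ⇒ f = (−N·c + √((N·c)² + 4·N·c·H))/2 = (−0.032 + √34560)/2 ≈ 92.936 mm ≈ 92.9 mm.

92.9 mm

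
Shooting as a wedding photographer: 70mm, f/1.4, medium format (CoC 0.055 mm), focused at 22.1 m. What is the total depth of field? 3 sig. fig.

17.4 m

Hyperfocal distance H = f²/(N·c) + f = 70²/(1.4 × 0.055) + 70 = 4900/0.077 + 70 ≈ 63706.4 mm ≈ 63.71 m.
Near limit Dn = s·(H − f)/(H + s − 2f) = 22100 × (63706.4 − 70) / (63706.4 + 22100 − 2 × 70) = 22100 × 63636.4 / 85666.4 ≈ 16417 mm.
Far limit Df = s·(H − f)/(H − s) = 22100 × (63706.4 − 70) / (63706.4 − 22100) = 22100 × 63636.4 / 41606.4 ≈ 33802 mm.
Depth of field = Df − Dn = 33802 − 16417 ≈ 17385 mm ≈ 17.4 m.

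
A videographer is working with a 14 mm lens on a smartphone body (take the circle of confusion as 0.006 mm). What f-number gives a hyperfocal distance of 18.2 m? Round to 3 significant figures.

Rearrange H = f²/(N·c) + f for N: N = f² / ((H − f)·c).
N = 14² / ((18200 − 14) × 0.006) = 196 / 109.1 ≈ 1.80.

f/1.80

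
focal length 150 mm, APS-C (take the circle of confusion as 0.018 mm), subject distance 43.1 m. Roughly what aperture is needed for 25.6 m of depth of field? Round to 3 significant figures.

f/7.99

Write h = H − f = f²/(N·c). The thin-lens limits are Dn = s·h/(h + (s−f)) and Df = s·h/(h − (s−f)), so DoF = Df − Dn = 2·s·(s−f)·h / (h² − (s−f)²).
That is a quadratic in h: DoF·h² − 2·s·(s−f)·h − DoF·(s−f)² = 0 ⇒ h = (s−f)·(s + √(s² + DoF²)) / DoF = 42950 × (43100 + √(43100² + 25600²)) / 25600 = 42950 × (43100 + 50129.5) / 25600 ≈ 156414 mm.
Then N = f²/(c·h) = 150² / (0.018 × 156414) = 22500 / 2815.5 ≈ 7.99.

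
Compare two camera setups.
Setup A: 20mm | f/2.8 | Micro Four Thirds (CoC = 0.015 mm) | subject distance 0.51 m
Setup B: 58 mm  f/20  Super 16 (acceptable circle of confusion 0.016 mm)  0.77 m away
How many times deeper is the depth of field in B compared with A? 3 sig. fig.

Setup A: H = 20²/(2.8×0.015) + 20 ≈ 9543.8 mm; DoF = Df − Dn = 537.663 − 485.044 ≈ 52.619 mm.
Setup B: H = 58²/(20×0.016) + 58 ≈ 10570.5 mm; DoF = Df − Dn = 825.94 − 721.16 ≈ 104.78 mm.
Ratio = 104.78 / 52.619 ≈ 1.99.

1.99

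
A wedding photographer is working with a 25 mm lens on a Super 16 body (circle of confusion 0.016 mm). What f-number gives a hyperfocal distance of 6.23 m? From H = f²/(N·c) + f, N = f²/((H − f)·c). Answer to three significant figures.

Rearrange H = f²/(N·c) + f for N: N = f² / ((H − f)·c).
N = 25² / ((6230 − 25) × 0.016) = 625 / 99.28 ≈ 6.30.

f/6.30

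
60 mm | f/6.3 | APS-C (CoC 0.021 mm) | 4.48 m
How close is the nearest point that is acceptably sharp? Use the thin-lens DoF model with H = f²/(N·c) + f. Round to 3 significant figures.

Hyperfocal distance H = f²/(N·c) + f = 60²/(6.3 × 0.021) + 60 = 3600/0.1323 + 60 ≈ 27270.9 mm ≈ 27.27 m.
Near limit Dn = s·(H − f)/(H + s − 2f) = 4480 × (27270.9 − 60) / (27270.9 + 4480 − 2 × 60) = 4480 × 27210.9 / 31630.9 ≈ 3854.0 mm ≈ 3.85 m.

3.85 m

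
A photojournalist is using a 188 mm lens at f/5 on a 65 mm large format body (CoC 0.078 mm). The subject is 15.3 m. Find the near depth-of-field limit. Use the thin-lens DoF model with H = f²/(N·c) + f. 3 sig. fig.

13.1 m

Hyperfocal distance H = f²/(N·c) + f = 188²/(5 × 0.078) + 188 = 35344/0.39 + 188 ≈ 90813.6 mm ≈ 90.81 m.
Near limit Dn = s·(H − f)/(H + s − 2f) = 15300 × (90813.6 − 188) / (90813.6 + 15300 − 2 × 188) = 15300 × 90625.6 / 105737.6 ≈ 13113 mm ≈ 13.1 m.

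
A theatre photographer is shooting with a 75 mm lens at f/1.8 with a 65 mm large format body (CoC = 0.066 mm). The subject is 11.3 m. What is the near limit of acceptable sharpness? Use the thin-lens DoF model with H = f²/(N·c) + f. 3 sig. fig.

Hyperfocal distance H = f²/(N·c) + f = 75²/(1.8 × 0.066) + 75 = 5625/0.1188 + 75 ≈ 47423.5 mm ≈ 47.42 m.
Near limit Dn = s·(H − f)/(H + s − 2f) = 11300 × (47423.5 − 75) / (47423.5 + 11300 − 2 × 75) = 11300 × 47348.5 / 58573.5 ≈ 9134.5 mm ≈ 9.13 m.

9.13 m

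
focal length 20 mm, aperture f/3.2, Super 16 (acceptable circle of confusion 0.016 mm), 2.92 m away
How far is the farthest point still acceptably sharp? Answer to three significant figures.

4.64 m

Hyperfocal distance H = f²/(N·c) + f = 20²/(3.2 × 0.016) + 20 = 400/0.0512 + 20 ≈ 7832.5 mm ≈ 7.832 m.
Far limit Df = s·(H − f)/(H − s) = 2920 × (7832.5 − 20) / (7832.5 − 2920) = 2920 × 7812.5 / 4912.5 ≈ 4643.8 mm ≈ 4.64 m.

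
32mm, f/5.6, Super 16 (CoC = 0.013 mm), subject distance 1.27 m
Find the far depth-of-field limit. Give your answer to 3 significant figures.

1.39 m

Hyperfocal distance H = f²/(N·c) + f = 32²/(5.6 × 0.013) + 32 = 1024/0.0728 + 32 ≈ 14097.9 mm ≈ 14.10 m.
Far limit Df = s·(H − f)/(H − s) = 1270 × (14097.9 − 32) / (14097.9 − 1270) = 1270 × 14065.9 / 12827.9 ≈ 1392.6 mm ≈ 1.39 m.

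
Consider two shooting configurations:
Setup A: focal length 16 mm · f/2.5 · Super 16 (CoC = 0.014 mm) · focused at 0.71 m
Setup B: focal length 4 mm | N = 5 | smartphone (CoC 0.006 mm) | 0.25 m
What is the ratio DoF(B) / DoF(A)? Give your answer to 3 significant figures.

2.15

Setup A: H = 16²/(2.5×0.014) + 16 ≈ 7330.3 mm; DoF = Df − Dn = 784.43 − 648.47 ≈ 135.96 mm.
Setup B: H = 4²/(5×0.006) + 4 ≈ 537.3 mm; DoF = Df − Dn = 464.04 − 171.09 ≈ 292.95 mm.
Ratio = 292.95 / 135.96 ≈ 2.15.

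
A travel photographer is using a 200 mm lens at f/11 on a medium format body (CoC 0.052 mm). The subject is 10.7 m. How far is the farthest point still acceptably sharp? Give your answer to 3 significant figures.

12.6 m

Hyperfocal distance H = f²/(N·c) + f = 200²/(11 × 0.052) + 200 = 40000/0.572 + 200 ≈ 70130.1 mm ≈ 70.13 m.
Far limit Df = s·(H − f)/(H − s) = 10700 × (70130.1 − 200) / (70130.1 − 10700) = 10700 × 69930.1 / 59430.1 ≈ 12590 mm ≈ 12.6 m.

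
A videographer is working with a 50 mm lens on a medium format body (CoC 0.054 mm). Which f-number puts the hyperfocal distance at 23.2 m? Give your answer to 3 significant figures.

Rearrange H = f²/(N·c) + f for N: N = f² / ((H − f)·c).
N = 50² / ((23200 − 50) × 0.054) = 2500 / 1250 ≈ 2.00.

f/2.00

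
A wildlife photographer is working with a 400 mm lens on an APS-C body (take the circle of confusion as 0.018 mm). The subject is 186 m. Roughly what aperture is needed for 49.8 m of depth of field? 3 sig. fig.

f/6.30

Write h = H − f = f²/(N·c). The thin-lens limits are Dn = s·h/(h + (s−f)) and Df = s·h/(h − (s−f)), so DoF = Df − Dn = 2·s·(s−f)·h / (h² − (s−f)²).
That is a quadratic in h: DoF·h² − 2·s·(s−f)·h − DoF·(s−f)² = 0 ⇒ h = (s−f)·(s + √(s² + DoF²)) / DoF = 185600 × (186000 + √(186000² + 49800²)) / 49800 = 185600 × (186000 + 192551) / 49800 ≈ 1410826 mm.
Then N = f²/(c·h) = 400² / (0.018 × 1410826) = 160000 / 25395 ≈ 6.30.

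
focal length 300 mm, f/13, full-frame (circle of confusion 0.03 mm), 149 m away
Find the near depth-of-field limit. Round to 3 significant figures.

Hyperfocal distance H = f²/(N·c) + f = 300²/(13 × 0.03) + 300 = 90000/0.39 + 300 ≈ 231069.2 mm ≈ 231.1 m.
Near limit Dn = s·(H − f)/(H + s − 2f) = 149000 × (231069.2 − 300) / (231069.2 + 149000 − 2 × 300) = 149000 × 230769.2 / 379469.2 ≈ 90612 mm ≈ 90.6 m.

90.6 m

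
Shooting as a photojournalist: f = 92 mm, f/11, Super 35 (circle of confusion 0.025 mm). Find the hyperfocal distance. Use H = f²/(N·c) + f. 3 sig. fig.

Hyperfocal distance H = f²/(N·c) + f = 92²/(11 × 0.025) + 92 = 8464/0.275 + 92 ≈ 30870.2 mm ≈ 30.9 m.

30.9 m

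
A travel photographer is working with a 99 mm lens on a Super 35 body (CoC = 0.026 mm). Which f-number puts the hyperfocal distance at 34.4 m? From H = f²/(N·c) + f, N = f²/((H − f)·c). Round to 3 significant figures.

f/11

Rearrange H = f²/(N·c) + f for N: N = f² / ((H − f)·c).
N = 99² / ((34400 − 99) × 0.026) = 9801 / 891.8 ≈ 11.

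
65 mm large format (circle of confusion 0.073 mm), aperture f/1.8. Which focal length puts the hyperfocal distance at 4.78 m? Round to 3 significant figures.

25.0 mm

From H = f²/(N·c) + f, with f ≪ H: f ≈ √(H·N·c) = √(4780 × 1.8 × 0.073) = √628.09 ≈ 25.06 mm.
Exact: f² + N·c·f − N·c·H = 0 ⇒ f = (−N·c + √((N·c)² + 4·N·c·H))/2 = (−0.1314 + √2512.4)/2 ≈ 24.996 mm ≈ 25.0 mm.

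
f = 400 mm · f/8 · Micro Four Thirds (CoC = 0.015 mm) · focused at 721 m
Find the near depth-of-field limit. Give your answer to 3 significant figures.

Hyperfocal distance H = f²/(N·c) + f = 400²/(8 × 0.015) + 400 = 160000/0.12 + 400 ≈ 1333733.3 mm ≈ 1334 m.
Near limit Dn = s·(H − f)/(H + s − 2f) = 721000 × (1333733.3 − 400) / (1333733.3 + 721000 − 2 × 400) = 721000 × 1333333.3 / 2053933.3 ≈ 468045 mm ≈ 468 m.

468 m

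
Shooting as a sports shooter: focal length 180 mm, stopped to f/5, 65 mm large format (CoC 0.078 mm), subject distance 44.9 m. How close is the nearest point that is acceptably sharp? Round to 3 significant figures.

29.2 m

Hyperfocal distance H = f²/(N·c) + f = 180²/(5 × 0.078) + 180 = 32400/0.39 + 180 ≈ 83256.9 mm ≈ 83.26 m.
Near limit Dn = s·(H − f)/(H + s − 2f) = 44900 × (83256.9 − 180) / (83256.9 + 44900 − 2 × 180) = 44900 × 83076.9 / 127796.9 ≈ 29188 mm ≈ 29.2 m.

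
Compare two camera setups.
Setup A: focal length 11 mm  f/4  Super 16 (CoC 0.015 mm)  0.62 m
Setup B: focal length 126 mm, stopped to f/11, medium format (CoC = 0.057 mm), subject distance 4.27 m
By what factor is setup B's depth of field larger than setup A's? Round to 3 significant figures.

3.49

Setup A: H = 11²/(4×0.015) + 11 ≈ 2027.7 mm; DoF = Df − Dn = 888.23 − 476.20 ≈ 412.03 mm.
Setup B: H = 126²/(11×0.057) + 126 ≈ 25446.6 mm; DoF = Df − Dn = 5105.6 − 3669.5 ≈ 1436.1 mm.
Ratio = 1436.1 / 412.03 ≈ 3.49.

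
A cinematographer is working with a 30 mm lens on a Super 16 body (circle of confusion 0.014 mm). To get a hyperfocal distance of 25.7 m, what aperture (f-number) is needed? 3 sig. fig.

f/2.50

Rearrange H = f²/(N·c) + f for N: N = f² / ((H − f)·c).
N = 30² / ((25700 − 30) × 0.014) = 900 / 359.4 ≈ 2.50.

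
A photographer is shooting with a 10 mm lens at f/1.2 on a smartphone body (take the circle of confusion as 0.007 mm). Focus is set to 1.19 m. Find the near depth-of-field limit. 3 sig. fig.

Hyperfocal distance H = f²/(N·c) + f = 10²/(1.2 × 0.007) + 10 = 100/0.0084 + 10 ≈ 11914.8 mm ≈ 11.91 m.
Near limit Dn = s·(H − f)/(H + s − 2f) = 1190 × (11914.8 − 10) / (11914.8 + 1190 − 2 × 10) = 1190 × 11904.8 / 13084.8 ≈ 1082.7 mm ≈ 1.08 m.

1.08 m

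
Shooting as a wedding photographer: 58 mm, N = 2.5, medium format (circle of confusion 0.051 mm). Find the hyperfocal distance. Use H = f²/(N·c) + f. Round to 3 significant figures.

26.4 m

Hyperfocal distance H = f²/(N·c) + f = 58²/(2.5 × 0.051) + 58 = 3364/0.1275 + 58 ≈ 26442.3 mm ≈ 26.4 m.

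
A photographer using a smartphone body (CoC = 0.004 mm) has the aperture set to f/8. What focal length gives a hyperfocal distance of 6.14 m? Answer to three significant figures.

14.0 mm

From H = f²/(N·c) + f, with f ≪ H: f ≈ √(H·N·c) = √(6140 × 8 × 0.004) = √196.48 ≈ 14.02 mm.
The +f correction barely moves this — solving exactly, f² + N·c·f − N·c·H = 0 ⇒ f = (−N·c + √((N·c)² + 4·N·c·H))/2 = (−0.032 + √785.92)/2 ≈ 14.001 mm, so f ≈ 14.0 mm.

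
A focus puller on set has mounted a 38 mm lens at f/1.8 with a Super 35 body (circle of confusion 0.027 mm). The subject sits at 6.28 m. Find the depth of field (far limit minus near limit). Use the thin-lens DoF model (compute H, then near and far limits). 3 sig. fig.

2.76 m

Hyperfocal distance H = f²/(N·c) + f = 38²/(1.8 × 0.027) + 38 = 1444/0.0486 + 38 ≈ 29749.9 mm ≈ 29.75 m.
Near limit Dn = s·(H − f)/(H + s − 2f) = 6280 × (29749.9 − 38) / (29749.9 + 6280 − 2 × 38) = 6280 × 29711.9 / 35953.9 ≈ 5189.7 mm.
Far limit Df = s·(H − f)/(H − s) = 6280 × (29749.9 − 38) / (29749.9 − 6280) = 6280 × 29711.9 / 23469.9 ≈ 7950.2 mm.
Depth of field = Df − Dn = 7950.2 − 5189.7 ≈ 2760.5 mm ≈ 2.76 m.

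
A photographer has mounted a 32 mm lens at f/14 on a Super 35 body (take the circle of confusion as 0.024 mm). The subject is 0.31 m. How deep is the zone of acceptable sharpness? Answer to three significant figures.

Hyperfocal distance H = f²/(N·c) + f = 32²/(14 × 0.024) + 32 = 1024/0.336 + 32 ≈ 3079.6 mm ≈ 3.080 m.
Near limit Dn = s·(H − f)/(H + s − 2f) = 310 × (3079.6 − 32) / (3079.6 + 310 − 2 × 32) = 310 × 3047.6 / 3325.6 ≈ 284.086 mm.
Far limit Df = s·(H − f)/(H − s) = 310 × (3079.6 − 32) / (3079.6 − 310) = 310 × 3047.6 / 2769.6 ≈ 341.116 mm.
Depth of field = Df − Dn = 341.116 − 284.086 ≈ 57.030 mm.

57.0 mm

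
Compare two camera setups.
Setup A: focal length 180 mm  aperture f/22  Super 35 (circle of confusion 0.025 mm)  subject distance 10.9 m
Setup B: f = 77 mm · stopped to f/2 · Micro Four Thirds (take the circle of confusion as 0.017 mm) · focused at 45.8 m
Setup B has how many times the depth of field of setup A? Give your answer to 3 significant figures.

Setup A: H = 180²/(22×0.025) + 180 ≈ 59089.1 mm; DoF = Df − Dn = 13324.8 − 9221.9 ≈ 4102.9 mm.
Setup B: H = 77²/(2×0.017) + 77 ≈ 174459.4 mm; DoF = Df − Dn = 62076 − 36286 ≈ 25790 mm.
Ratio = 25790 / 4102.9 ≈ 6.29.

6.29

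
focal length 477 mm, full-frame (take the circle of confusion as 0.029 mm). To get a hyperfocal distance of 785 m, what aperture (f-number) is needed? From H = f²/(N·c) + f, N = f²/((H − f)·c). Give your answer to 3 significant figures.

Rearrange H = f²/(N·c) + f for N: N = f² / ((H − f)·c).
N = 477² / ((785000 − 477) × 0.029) = 227529 / 22751 ≈ 10.

f/10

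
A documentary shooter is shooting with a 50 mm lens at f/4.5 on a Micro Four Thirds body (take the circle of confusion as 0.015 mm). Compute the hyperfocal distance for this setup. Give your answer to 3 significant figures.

37.1 m

Hyperfocal distance H = f²/(N·c) + f = 50²/(4.5 × 0.015) + 50 = 2500/0.0675 + 50 ≈ 37087.0 mm ≈ 37.1 m.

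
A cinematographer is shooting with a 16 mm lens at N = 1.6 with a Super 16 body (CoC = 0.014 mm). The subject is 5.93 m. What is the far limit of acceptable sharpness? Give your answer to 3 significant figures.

Hyperfocal distance H = f²/(N·c) + f = 16²/(1.6 × 0.014) + 16 = 256/0.0224 + 16 ≈ 11444.6 mm ≈ 11.44 m.
Far limit Df = s·(H − f)/(H − s) = 5930 × (11444.6 − 16) / (11444.6 − 5930) = 5930 × 11428.6 / 5514.6 ≈ 12290 mm ≈ 12.3 m.

12.3 m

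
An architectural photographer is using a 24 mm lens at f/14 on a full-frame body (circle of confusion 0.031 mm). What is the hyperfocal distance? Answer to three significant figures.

Hyperfocal distance H = f²/(N·c) + f = 24²/(14 × 0.031) + 24 = 576/0.434 + 24 ≈ 1351.2 mm ≈ 1.35 m.

1.35 m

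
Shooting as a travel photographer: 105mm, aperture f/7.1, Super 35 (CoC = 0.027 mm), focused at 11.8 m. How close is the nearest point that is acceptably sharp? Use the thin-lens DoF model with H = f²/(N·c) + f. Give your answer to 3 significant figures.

9.81 m

Hyperfocal distance H = f²/(N·c) + f = 105²/(7.1 × 0.027) + 105 = 11025/0.1917 + 105 ≈ 57616.7 mm ≈ 57.62 m.
Near limit Dn = s·(H − f)/(H + s − 2f) = 11800 × (57616.7 − 105) / (57616.7 + 11800 − 2 × 105) = 11800 × 57511.7 / 69206.7 ≈ 9806.0 mm ≈ 9.81 m.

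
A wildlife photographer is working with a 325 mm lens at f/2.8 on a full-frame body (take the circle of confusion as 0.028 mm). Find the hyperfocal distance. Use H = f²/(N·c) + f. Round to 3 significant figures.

Hyperfocal distance H = f²/(N·c) + f = 325²/(2.8 × 0.028) + 325 = 105625/0.0784 + 325 ≈ 1347582.7 mm ≈ 1350 m.

1350 m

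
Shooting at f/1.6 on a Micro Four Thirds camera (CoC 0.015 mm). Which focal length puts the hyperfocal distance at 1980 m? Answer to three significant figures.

From H = f²/(N·c) + f, with f ≪ H: f ≈ √(H·N·c) = √(1980000 × 1.6 × 0.015) = √47520 ≈ 218.0 mm.
The +f correction barely moves this — solving exactly, f² + N·c·f − N·c·H = 0 ⇒ f = (−N·c + √((N·c)² + 4·N·c·H))/2 = (−0.024 + √190080)/2 ≈ 217.98 mm, so f ≈ 218 mm.

218 mm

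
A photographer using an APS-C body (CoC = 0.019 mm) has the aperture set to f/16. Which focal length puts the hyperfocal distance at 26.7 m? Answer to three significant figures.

From H = f²/(N·c) + f, with f ≪ H: f ≈ √(H·N·c) = √(26700 × 16 × 0.019) = √8116.8 ≈ 90.09 mm.
Exact: f² + N·c·f − N·c·H = 0 ⇒ f = (−N·c + √((N·c)² + 4·N·c·H))/2 = (−0.304 + √32467)/2 ≈ 89.941 mm ≈ 89.9 mm.

89.9 mm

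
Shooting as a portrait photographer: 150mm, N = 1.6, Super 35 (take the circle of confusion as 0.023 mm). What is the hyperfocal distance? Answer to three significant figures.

Hyperfocal distance H = f²/(N·c) + f = 150²/(1.6 × 0.023) + 150 = 22500/0.0368 + 150 ≈ 611563.0 mm ≈ 612 m.

612 m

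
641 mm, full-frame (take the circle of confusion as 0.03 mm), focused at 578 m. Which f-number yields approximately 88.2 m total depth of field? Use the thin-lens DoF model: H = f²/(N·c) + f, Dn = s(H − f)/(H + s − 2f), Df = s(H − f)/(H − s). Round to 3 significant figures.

f/1.80

Write h = H − f = f²/(N·c). The thin-lens limits are Dn = s·h/(h + (s−f)) and Df = s·h/(h − (s−f)), so DoF = Df − Dn = 2·s·(s−f)·h / (h² − (s−f)²).
That is a quadratic in h: DoF·h² − 2·s·(s−f)·h − DoF·(s−f)² = 0 ⇒ h = (s−f)·(s + √(s² + DoF²)) / DoF = 577359 × (578000 + √(578000² + 88200²)) / 88200 = 577359 × (578000 + 584691) / 88200 ≈ 7610997 mm.
Then N = f²/(c·h) = 641² / (0.03 × 7610997) = 410881 / 228330 ≈ 1.80.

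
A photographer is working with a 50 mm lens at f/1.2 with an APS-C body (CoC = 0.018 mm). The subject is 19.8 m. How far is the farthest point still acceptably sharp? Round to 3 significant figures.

Hyperfocal distance H = f²/(N·c) + f = 50²/(1.2 × 0.018) + 50 = 2500/0.0216 + 50 ≈ 115790.7 mm ≈ 115.8 m.
Far limit Df = s·(H − f)/(H − s) = 19800 × (115790.7 − 50) / (115790.7 − 19800) = 19800 × 115740.7 / 95990.7 ≈ 23874 mm ≈ 23.9 m.

23.9 m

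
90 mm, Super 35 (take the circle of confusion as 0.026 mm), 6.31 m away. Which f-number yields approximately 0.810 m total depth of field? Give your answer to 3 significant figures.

f/3.20

Write h = H − f = f²/(N·c). The thin-lens limits are Dn = s·h/(h + (s−f)) and Df = s·h/(h − (s−f)), so DoF = Df − Dn = 2·s·(s−f)·h / (h² − (s−f)²).
That is a quadratic in h: DoF·h² − 2·s·(s−f)·h − DoF·(s−f)² = 0 ⇒ h = (s−f)·(s + √(s² + DoF²)) / DoF = 6220 × (6310 + √(6310² + 810²)) / 810 = 6220 × (6310 + 6361.78) / 810 ≈ 97307 mm.
Then N = f²/(c·h) = 90² / (0.026 × 97307) = 8100 / 2530.0 ≈ 3.20.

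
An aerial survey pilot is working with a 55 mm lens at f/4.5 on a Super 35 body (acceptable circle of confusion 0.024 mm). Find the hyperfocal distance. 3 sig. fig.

28.1 m

Hyperfocal distance H = f²/(N·c) + f = 55²/(4.5 × 0.024) + 55 = 3025/0.108 + 55 ≈ 28064.3 mm ≈ 28.1 m.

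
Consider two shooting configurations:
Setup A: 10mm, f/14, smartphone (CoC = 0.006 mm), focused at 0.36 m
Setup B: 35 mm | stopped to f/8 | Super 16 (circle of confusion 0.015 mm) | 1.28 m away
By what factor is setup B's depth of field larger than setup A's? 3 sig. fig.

Setup A: H = 10²/(14×0.006) + 10 ≈ 1200.5 mm; DoF = Df − Dn = 509.92 − 278.21 ≈ 231.71 mm.
Setup B: H = 35²/(8×0.015) + 35 ≈ 10243.3 mm; DoF = Df − Dn = 1457.79 − 1140.86 ≈ 316.93 mm.
Ratio = 316.93 / 231.71 ≈ 1.37.

1.37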